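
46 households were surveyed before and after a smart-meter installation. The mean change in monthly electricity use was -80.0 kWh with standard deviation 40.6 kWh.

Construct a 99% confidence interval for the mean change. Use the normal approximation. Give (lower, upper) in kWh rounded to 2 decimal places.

This is a matched-pairs design, so SE = s_d/√n = 40.6/√46 = 5.9861.
Margin = 2.576 × 5.9861 = 15.4202; the interval is -80.0 ± 15.4202 = (-95.42, -64.58).

(-95.42, -64.58)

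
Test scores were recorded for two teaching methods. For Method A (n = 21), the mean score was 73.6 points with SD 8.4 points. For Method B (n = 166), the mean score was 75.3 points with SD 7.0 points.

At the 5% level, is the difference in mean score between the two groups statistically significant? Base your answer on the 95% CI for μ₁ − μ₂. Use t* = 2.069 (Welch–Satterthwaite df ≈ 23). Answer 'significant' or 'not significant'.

Standard errors of each mean: 8.4/√21 = 1.8330 and 7.0/√166 = 0.5433.
SE(x̄₁ − x̄₂) = √(1.8330² + 0.5433²) = 1.9118 for independent samples with unequal variances.
With t* = 2.069, the margin is 2.069 × 1.9118 = 3.9555.
x̄₁ − x̄₂ = 73.6 − 75.3 = -1.7000; the interval is -1.7000 ± 3.9555 = (-5.6555, 2.2555).
The interval (-5.6555, 2.2555) contains 0, so the difference is not significant.

not significant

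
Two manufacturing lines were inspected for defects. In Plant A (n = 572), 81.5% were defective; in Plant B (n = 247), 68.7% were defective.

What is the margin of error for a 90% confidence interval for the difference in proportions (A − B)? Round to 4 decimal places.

0.0554

The two standard errors are √(0.8150×0.1850/572) = 0.01624 and √(0.6870×0.3130/247) = 0.02951.
Because the samples are independent, SE_diff = √(0.01624² + 0.02951²) = 0.03368.
Using z* = 1.645 for 90%, ME = 1.645 × 0.03368 = 0.05540.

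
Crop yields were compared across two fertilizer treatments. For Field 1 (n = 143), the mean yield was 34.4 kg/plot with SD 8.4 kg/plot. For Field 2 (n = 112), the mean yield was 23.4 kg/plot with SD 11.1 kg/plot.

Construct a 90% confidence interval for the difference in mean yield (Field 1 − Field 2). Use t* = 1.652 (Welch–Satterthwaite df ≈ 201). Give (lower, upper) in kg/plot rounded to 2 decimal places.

Per-group SEs: s₁/√n₁ = 8.4/√143 = 0.7024, s₂/√n₂ = 11.1/√112 = 1.0489.
Unpooled SE of the difference: √(0.49336576 + 1.10019121) = 1.2624.
Margin of error = t* · SE = 1.652 × 1.2624 = 2.0855.
x̄₁ − x̄₂ = 34.4 − 23.4 = 11.0000.
CI: 11.0000 ± 2.0855 = (8.91, 13.09).

(8.91, 13.09)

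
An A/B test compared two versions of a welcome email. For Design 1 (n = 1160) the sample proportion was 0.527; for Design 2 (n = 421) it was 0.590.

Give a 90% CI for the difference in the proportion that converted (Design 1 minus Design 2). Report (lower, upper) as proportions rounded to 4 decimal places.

(-0.1092, -0.0168)

SE₁ = √(p̂₁(1−p̂₁)/n₁) = √(0.5270·0.4730/1160) = 0.01466; SE₂ = √(0.5900·0.4100/421) = 0.02397.
Independent samples: SE of the difference = √(SE₁² + SE₂²) = √(0.0002149156 + 0.0005745609) = 0.02810.
z* for 90% confidence is 1.645, so the margin of error is 1.645 × 0.02810 = 0.04622.
Point estimate p̂₁ − p̂₂ = 0.5270 − 0.5900 = -0.0630.
-0.0630 ± 0.04622 → (-0.1092, -0.0168).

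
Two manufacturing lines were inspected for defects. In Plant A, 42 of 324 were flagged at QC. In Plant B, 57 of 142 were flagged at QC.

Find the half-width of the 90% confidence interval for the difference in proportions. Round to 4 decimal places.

p̂₁ = 42/324 = 0.1296 and p̂₂ = 57/142 = 0.4014.
SE₁ = √(p̂₁(1−p̂₁)/n₁) = √(0.1296·0.8704/324) = 0.01866; SE₂ = √(0.4014·0.5986/142) = 0.04114.
Independent samples: SE of the difference = √(SE₁² + SE₂²) = √(0.0003481956 + 0.0016924996) = 0.04517.
z* for 90% confidence is 1.645, so the margin of error is 1.645 × 0.04517 = 0.07430.

0.0743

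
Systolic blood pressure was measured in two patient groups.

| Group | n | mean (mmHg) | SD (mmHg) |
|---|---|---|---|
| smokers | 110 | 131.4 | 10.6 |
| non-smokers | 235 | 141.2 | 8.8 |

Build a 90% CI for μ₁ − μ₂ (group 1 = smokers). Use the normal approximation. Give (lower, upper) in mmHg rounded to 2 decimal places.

SE₁ = s₁/√n₁ = 10.6/√110 = 1.0107; SE₂ = 8.8/√235 = 0.5740.
Independent samples, unequal variances: SE_diff = √(SE₁² + SE₂²) = √(1.02151449 + 0.329476) = 1.1623.
z* = 1.645, so margin of error = 1.645 × 1.1623 = 1.9120.
Difference in means = 131.4 − 141.2 = -9.8000.
-9.8000 ± 1.9120 → (-11.71, -7.89).

(-11.71, -7.89)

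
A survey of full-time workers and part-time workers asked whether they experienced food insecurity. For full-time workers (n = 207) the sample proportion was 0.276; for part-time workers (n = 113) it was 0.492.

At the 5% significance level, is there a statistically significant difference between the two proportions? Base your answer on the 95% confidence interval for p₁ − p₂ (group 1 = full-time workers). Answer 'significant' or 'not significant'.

significant

Each SE is √(p̂(1−p̂)/n): √(0.2760·0.7240/207) = 0.03107 and √(0.4920·0.5080/113) = 0.04703.
SE(p̂₁ − p̂₂) = √(SE₁² + SE₂²) = √(0.0009653449 + 0.0022118209) = 0.05637, since the two samples are independent.
At 95% confidence z* = 1.960; margin = 1.960 × 0.05637 = 0.11049.
The difference is 0.2760 − 0.4920 = -0.2160, so the interval is -0.2160 ± 0.11049 = (-0.32649, -0.10551).
The interval (-0.32649, -0.10551) does not contain 0, so the difference is significant.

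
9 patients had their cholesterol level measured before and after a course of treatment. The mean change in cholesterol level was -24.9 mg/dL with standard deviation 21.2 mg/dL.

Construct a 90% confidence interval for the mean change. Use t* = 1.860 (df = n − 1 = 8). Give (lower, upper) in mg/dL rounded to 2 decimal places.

Paired design: SE = s_d/√n = 21.2/√9 = 7.0667.
t* = 1.860; margin of error = 1.860 × 7.0667 = 13.1441.
-24.9 ± 13.1441 → (-38.04, -11.76).

(-38.04, -11.76)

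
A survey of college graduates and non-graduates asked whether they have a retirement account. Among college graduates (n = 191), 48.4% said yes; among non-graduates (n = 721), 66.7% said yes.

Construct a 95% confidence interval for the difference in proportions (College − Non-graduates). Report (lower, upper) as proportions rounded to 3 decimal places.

The two standard errors are √(0.4840×0.5160/191) = 0.03616 and √(0.6670×0.3330/721) = 0.01755.
Because the samples are independent, SE_diff = √(0.03616² + 0.01755²) = 0.04019.
Using z* = 1.960 for 95%, ME = 1.960 × 0.04019 = 0.07877.
p̂₁ − p̂₂ = -0.1830; interval -0.1830 ± 0.07877 gives (-0.262, -0.104).

(-0.262, -0.104)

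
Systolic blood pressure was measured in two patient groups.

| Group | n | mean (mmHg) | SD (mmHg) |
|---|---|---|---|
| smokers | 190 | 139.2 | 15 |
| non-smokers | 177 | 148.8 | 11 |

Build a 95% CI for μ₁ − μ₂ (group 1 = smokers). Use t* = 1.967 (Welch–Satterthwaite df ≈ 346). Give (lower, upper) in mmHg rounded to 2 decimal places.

(-12.29, -6.91)

Per-group SEs: s₁/√n₁ = 15/√190 = 1.0882, s₂/√n₂ = 11/√177 = 0.8268.
Unpooled SE of the difference: √(1.18417924 + 0.68359824) = 1.3667.
Margin of error = t* · SE = 1.967 × 1.3667 = 2.6883.
x̄₁ − x̄₂ = 139.2 − 148.8 = -9.6000.
CI: -9.6000 ± 2.6883 = (-12.29, -6.91).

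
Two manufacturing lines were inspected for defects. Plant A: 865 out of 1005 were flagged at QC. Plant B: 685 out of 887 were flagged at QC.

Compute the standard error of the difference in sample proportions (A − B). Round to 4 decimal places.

0.0178

Sample proportions: 865/1005 = 0.8607, 685/887 = 0.7723.
Each SE is √(p̂(1−p̂)/n): √(0.8607·0.1393/1005) = 0.01092 and √(0.7723·0.2277/887) = 0.01408.
SE(p̂₁ − p̂₂) = √(SE₁² + SE₂²) = √(0.0001192464 + 0.0001982464) = 0.01782, since the two samples are independent.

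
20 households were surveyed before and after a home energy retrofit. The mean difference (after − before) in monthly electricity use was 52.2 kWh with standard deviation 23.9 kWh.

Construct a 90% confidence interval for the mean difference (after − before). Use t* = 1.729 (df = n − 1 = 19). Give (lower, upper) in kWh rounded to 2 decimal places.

This is a matched-pairs design, so SE = s_d/√n = 23.9/√20 = 5.3442.
Margin = 1.729 × 5.3442 = 9.2401; the interval is 52.2 ± 9.2401 = (42.96, 61.44).

(42.96, 61.44)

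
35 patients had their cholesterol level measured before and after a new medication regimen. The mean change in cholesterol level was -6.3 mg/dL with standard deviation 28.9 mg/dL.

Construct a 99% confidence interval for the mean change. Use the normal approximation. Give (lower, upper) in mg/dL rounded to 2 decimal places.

(-18.88, 6.28)

This is a matched-pairs design, so SE = s_d/√n = 28.9/√35 = 4.8850.
Margin = 2.576 × 4.8850 = 12.5838; the interval is -6.3 ± 12.5838 = (-18.88, 6.28).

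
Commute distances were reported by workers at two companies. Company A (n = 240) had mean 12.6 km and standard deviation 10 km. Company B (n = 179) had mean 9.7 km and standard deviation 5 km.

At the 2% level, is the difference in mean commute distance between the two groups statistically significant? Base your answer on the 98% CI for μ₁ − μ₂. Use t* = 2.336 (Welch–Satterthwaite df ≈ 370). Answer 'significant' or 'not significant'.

Per-group SEs: s₁/√n₁ = 10/√240 = 0.6455, s₂/√n₂ = 5/√179 = 0.3737.
Unpooled SE of the difference: √(0.41667025 + 0.13965169) = 0.7459.
Margin of error = t* · SE = 2.336 × 0.7459 = 1.7424.
x̄₁ − x̄₂ = 12.6 − 9.7 = 2.9000.
CI: 2.9000 ± 1.7424 = (1.1576, 4.6424).
The interval (1.1576, 4.6424) does not contain 0, so the difference is significant.

significant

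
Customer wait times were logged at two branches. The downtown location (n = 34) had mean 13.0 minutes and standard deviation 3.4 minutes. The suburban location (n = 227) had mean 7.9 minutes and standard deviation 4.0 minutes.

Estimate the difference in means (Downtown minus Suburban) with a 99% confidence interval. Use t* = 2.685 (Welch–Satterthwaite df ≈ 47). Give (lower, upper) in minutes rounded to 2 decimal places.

(3.38, 6.82)

Per-group SEs: s₁/√n₁ = 3.4/√34 = 0.5831, s₂/√n₂ = 4.0/√227 = 0.2655.
Unpooled SE of the difference: √(0.34000561 + 0.07049025) = 0.6407.
Margin of error = t* · SE = 2.685 × 0.6407 = 1.7203.
x̄₁ − x̄₂ = 13.0 − 7.9 = 5.1000.
CI: 5.1000 ± 1.7203 = (3.38, 6.82).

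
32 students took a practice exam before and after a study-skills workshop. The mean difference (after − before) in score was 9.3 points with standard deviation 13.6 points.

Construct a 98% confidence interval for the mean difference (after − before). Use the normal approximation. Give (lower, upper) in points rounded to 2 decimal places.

Paired design: SE = s_d/√n = 13.6/√32 = 2.4042.
z* = 2.326; margin of error = 2.326 × 2.4042 = 5.5922.
9.3 ± 5.5922 → (3.71, 14.89).

(3.71, 14.89)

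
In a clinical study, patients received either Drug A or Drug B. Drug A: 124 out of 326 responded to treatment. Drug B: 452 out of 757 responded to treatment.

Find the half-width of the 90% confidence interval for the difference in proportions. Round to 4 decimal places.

0.0531

p̂₁ = 124/326 = 0.3804 and p̂₂ = 452/757 = 0.5971.
SE₁ = √(p̂₁(1−p̂₁)/n₁) = √(0.3804·0.6196/326) = 0.02689; SE₂ = √(0.5971·0.4029/757) = 0.01783.
Independent samples: SE of the difference = √(SE₁² + SE₂²) = √(0.0007230721 + 0.0003179089) = 0.03226.
z* for 90% confidence is 1.645, so the margin of error is 1.645 × 0.03226 = 0.05307.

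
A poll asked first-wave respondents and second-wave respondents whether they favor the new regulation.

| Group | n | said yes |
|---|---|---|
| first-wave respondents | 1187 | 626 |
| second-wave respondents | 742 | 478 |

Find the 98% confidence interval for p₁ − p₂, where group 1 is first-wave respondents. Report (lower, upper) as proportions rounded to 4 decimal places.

First, p̂₁ = 626/1187 = 0.5274; p̂₂ = 478/742 = 0.6442.
The two standard errors are √(0.5274×0.4726/1187) = 0.01449 and √(0.6442×0.3558/742) = 0.01758.
Because the samples are independent, SE_diff = √(0.01449² + 0.01758²) = 0.02278.
Using z* = 2.326 for 98%, ME = 2.326 × 0.02278 = 0.05299.
p̂₁ − p̂₂ = -0.1168; interval -0.1168 ± 0.05299 gives (-0.1698, -0.0638).

(-0.1698, -0.0638)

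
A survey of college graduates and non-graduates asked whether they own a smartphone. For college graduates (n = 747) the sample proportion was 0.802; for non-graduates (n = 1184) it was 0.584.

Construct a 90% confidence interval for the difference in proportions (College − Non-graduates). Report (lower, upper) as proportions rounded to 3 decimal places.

(0.184, 0.252)

Each SE is √(p̂(1−p̂)/n): √(0.8020·0.1980/747) = 0.01458 and √(0.5840·0.4160/1184) = 0.01432.
SE(p̂₁ − p̂₂) = √(SE₁² + SE₂²) = √(0.0002125764 + 0.0002050624) = 0.02044, since the two samples are independent.
At 90% confidence z* = 1.645; margin = 1.645 × 0.02044 = 0.03362.
The difference is 0.8020 − 0.5840 = 0.2180, so the interval is 0.2180 ± 0.03362 = (0.184, 0.252).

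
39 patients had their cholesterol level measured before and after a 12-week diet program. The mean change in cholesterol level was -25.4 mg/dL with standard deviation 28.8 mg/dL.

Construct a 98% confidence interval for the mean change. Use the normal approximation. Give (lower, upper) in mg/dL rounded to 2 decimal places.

Paired design: SE = s_d/√n = 28.8/√39 = 4.6117.
z* = 2.326; margin of error = 2.326 × 4.6117 = 10.7268.
-25.4 ± 10.7268 → (-36.13, -14.67).

(-36.13, -14.67)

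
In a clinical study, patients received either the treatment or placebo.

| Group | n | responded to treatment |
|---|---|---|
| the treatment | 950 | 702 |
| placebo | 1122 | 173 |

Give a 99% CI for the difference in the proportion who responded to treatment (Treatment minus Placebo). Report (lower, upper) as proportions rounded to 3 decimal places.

(0.539, 0.631)

Sample proportions: 702/950 = 0.7389, 173/1122 = 0.1542.
Each SE is √(p̂(1−p̂)/n): √(0.7389·0.2611/950) = 0.01425 and √(0.1542·0.8458/1122) = 0.01078.
SE(p̂₁ − p̂₂) = √(SE₁² + SE₂²) = √(0.0002030625 + 0.0001162084) = 0.01787, since the two samples are independent.
At 99% confidence z* = 2.576; margin = 2.576 × 0.01787 = 0.04603.
The difference is 0.7389 − 0.1542 = 0.5847, so the interval is 0.5847 ± 0.04603 = (0.539, 0.631).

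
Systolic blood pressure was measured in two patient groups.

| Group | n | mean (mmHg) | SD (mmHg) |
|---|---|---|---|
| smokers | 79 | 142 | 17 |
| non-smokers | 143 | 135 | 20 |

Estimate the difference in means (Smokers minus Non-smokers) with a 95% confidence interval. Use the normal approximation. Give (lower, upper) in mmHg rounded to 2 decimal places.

SE₁ = s₁/√n₁ = 17/√79 = 1.9126; SE₂ = 20/√143 = 1.6725.
Independent samples, unequal variances: SE_diff = √(SE₁² + SE₂²) = √(3.65803876 + 2.79725625) = 2.5407.
z* = 1.960, so margin of error = 1.960 × 2.5407 = 4.9798.
Difference in means = 142 − 135 = 7.0000.
7.0000 ± 4.9798 → (2.02, 11.98).

(2.02, 11.98)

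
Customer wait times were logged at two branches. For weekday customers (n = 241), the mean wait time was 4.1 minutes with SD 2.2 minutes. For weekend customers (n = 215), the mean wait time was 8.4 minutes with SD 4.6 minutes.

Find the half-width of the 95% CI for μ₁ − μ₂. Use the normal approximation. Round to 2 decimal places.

0.67

Per-group SEs: s₁/√n₁ = 2.2/√241 = 0.1417, s₂/√n₂ = 4.6/√215 = 0.3137.
Unpooled SE of the difference: √(0.02007889 + 0.09840769) = 0.3442.
Margin of error = z* · SE = 1.960 × 0.3442 = 0.6746.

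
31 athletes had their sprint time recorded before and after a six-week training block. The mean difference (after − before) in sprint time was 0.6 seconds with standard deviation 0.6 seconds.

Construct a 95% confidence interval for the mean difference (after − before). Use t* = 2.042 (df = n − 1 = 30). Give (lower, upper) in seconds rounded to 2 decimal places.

(0.38, 0.82)

This is a matched-pairs design, so SE = s_d/√n = 0.6/√31 = 0.1078.
Margin = 2.042 × 0.1078 = 0.2201; the interval is 0.6 ± 0.2201 = (0.38, 0.82).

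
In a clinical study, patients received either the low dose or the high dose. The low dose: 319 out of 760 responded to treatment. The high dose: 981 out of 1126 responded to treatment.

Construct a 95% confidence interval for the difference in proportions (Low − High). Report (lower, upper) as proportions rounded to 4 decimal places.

(-0.4917, -0.4113)

Sample proportions: 319/760 = 0.4197, 981/1126 = 0.8712.
Each SE is √(p̂(1−p̂)/n): √(0.4197·0.5803/760) = 0.01790 and √(0.8712·0.1288/1126) = 0.00998.
SE(p̂₁ − p̂₂) = √(SE₁² + SE₂²) = √(0.00032041 + 0.0000996004) = 0.02049, since the two samples are independent.
At 95% confidence z* = 1.960; margin = 1.960 × 0.02049 = 0.04016.
The difference is 0.4197 − 0.8712 = -0.4515, so the interval is -0.4515 ± 0.04016 = (-0.4917, -0.4113).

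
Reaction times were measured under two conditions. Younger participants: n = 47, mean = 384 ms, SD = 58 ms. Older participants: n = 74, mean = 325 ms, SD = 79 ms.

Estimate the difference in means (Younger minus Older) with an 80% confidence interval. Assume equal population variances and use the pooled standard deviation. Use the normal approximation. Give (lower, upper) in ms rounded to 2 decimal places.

(41.88, 76.12)

s_p = √[((n₁−1)s₁² + (n₂−1)s₂²)/(n₁+n₂−2)] = √[(46·58² + 73·79²)/119] = 71.6162.
SE = 71.6162·√(1/47 + 1/74) = 13.3579.
With z* = 1.282, margin = 1.282 × 13.3579 = 17.1248.
x̄₁ − x̄₂ = 384 − 325 = 59.0000; interval 59.0000 ± 17.1248 = (41.88, 76.12).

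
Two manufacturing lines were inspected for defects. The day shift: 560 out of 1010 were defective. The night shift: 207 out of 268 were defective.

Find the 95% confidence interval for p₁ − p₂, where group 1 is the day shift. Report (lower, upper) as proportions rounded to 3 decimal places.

Sample proportions: 560/1010 = 0.5545, 207/268 = 0.7724.
Each SE is √(p̂(1−p̂)/n): √(0.5545·0.4455/1010) = 0.01564 and √(0.7724·0.2276/268) = 0.02561.
SE(p̂₁ − p̂₂) = √(SE₁² + SE₂²) = √(0.0002446096 + 0.0006558721) = 0.03001, since the two samples are independent.
At 95% confidence z* = 1.960; margin = 1.960 × 0.03001 = 0.05882.
The difference is 0.5545 − 0.7724 = -0.2179, so the interval is -0.2179 ± 0.05882 = (-0.277, -0.159).

(-0.277, -0.159)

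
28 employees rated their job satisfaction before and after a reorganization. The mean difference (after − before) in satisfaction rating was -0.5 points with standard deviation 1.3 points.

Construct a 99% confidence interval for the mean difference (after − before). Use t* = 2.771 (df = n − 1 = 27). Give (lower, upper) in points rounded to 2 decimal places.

(-1.18, 0.18)

Paired design: SE = s_d/√n = 1.3/√28 = 0.2457.
t* = 2.771; margin of error = 2.771 × 0.2457 = 0.6808.
-0.5 ± 0.6808 → (-1.18, 0.18).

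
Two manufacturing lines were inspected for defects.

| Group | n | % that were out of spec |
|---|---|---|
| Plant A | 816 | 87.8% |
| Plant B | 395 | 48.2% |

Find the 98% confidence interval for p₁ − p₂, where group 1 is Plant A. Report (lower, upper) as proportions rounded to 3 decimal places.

(0.332, 0.460)

Each SE is √(p̂(1−p̂)/n): √(0.8780·0.1220/816) = 0.01146 and √(0.4820·0.5180/395) = 0.02514.
SE(p̂₁ − p̂₂) = √(SE₁² + SE₂²) = √(0.0001313316 + 0.0006320196) = 0.02763, since the two samples are independent.
At 98% confidence z* = 2.326; margin = 2.326 × 0.02763 = 0.06427.
The difference is 0.8780 − 0.4820 = 0.3960, so the interval is 0.3960 ± 0.06427 = (0.332, 0.460).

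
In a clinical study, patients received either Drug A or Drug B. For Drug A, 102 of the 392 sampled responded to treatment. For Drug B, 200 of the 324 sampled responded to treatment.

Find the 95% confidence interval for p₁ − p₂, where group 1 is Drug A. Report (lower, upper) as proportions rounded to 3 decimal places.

First, p̂₁ = 102/392 = 0.2602; p̂₂ = 200/324 = 0.6173.
The two standard errors are √(0.2602×0.7398/392) = 0.02216 and √(0.6173×0.3827/324) = 0.02700.
Because the samples are independent, SE_diff = √(0.02216² + 0.02700²) = 0.03493.
Using z* = 1.960 for 95%, ME = 1.960 × 0.03493 = 0.06846.
p̂₁ − p̂₂ = -0.3571; interval -0.3571 ± 0.06846 gives (-0.426, -0.289).

(-0.426, -0.289)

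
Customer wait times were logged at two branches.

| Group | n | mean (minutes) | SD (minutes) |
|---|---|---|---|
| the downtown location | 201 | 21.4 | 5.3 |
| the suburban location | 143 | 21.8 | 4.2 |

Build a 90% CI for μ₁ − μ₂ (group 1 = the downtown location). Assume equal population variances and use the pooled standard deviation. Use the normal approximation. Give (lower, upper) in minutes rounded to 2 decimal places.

Pooled variance s_p² = [200·5.3² + 142·4.2²] / (201+143−2) = 23.7511, so s_p = 4.8735.
SE_diff = s_p·√(1/n₁ + 1/n₂) = 4.8735·√(1/201 + 1/143) = 0.5332.
z* = 1.645; margin = 1.645 × 0.5332 = 0.8771.
Difference = 21.4 − 21.8 = -0.4000.
-0.4000 ± 0.8771 → (-1.28, 0.48).

(-1.28, 0.48)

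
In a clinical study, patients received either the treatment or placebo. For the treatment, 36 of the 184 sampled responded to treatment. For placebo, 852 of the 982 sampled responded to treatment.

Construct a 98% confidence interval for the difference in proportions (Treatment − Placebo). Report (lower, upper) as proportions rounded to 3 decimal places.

Sample proportions: 36/184 = 0.1957, 852/982 = 0.8676.
Each SE is √(p̂(1−p̂)/n): √(0.1957·0.8043/184) = 0.02925 and √(0.8676·0.1324/982) = 0.01082.
SE(p̂₁ − p̂₂) = √(SE₁² + SE₂²) = √(0.0008555625 + 0.0001170724) = 0.03119, since the two samples are independent.
At 98% confidence z* = 2.326; margin = 2.326 × 0.03119 = 0.07255.
The difference is 0.1957 − 0.8676 = -0.6719, so the interval is -0.6719 ± 0.07255 = (-0.744, -0.599).

(-0.744, -0.599)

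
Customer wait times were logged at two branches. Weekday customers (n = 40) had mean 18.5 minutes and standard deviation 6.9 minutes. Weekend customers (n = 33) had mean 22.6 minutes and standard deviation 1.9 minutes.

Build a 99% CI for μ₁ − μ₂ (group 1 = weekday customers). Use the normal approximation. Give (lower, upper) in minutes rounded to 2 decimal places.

(-7.04, -1.16)

Standard errors of each mean: 6.9/√40 = 1.0910 and 1.9/√33 = 0.3307.
SE(x̄₁ − x̄₂) = √(1.0910² + 0.3307²) = 1.1400 for independent samples with unequal variances.
With z* = 2.576, the margin is 2.576 × 1.1400 = 2.9366.
x̄₁ − x̄₂ = 18.5 − 22.6 = -4.1000; the interval is -4.1000 ± 2.9366 = (-7.04, -1.16).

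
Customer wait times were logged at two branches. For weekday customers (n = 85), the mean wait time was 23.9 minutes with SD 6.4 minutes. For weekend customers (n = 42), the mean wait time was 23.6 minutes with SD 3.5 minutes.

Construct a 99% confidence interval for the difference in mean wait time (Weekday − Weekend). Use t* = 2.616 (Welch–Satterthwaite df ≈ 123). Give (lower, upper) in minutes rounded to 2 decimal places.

Standard errors of each mean: 6.4/√85 = 0.6942 and 3.5/√42 = 0.5401.
SE(x̄₁ − x̄₂) = √(0.6942² + 0.5401²) = 0.8796 for independent samples with unequal variances.
With t* = 2.616, the margin is 2.616 × 0.8796 = 2.3010.
x̄₁ − x̄₂ = 23.9 − 23.6 = 0.3000; the interval is 0.3000 ± 2.3010 = (-2.00, 2.60).

(-2.00, 2.60)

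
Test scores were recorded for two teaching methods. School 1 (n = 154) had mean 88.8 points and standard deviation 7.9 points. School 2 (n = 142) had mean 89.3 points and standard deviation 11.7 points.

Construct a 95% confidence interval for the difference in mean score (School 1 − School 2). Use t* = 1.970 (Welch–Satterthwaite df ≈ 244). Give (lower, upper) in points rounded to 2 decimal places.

(-2.81, 1.81)

Per-group SEs: s₁/√n₁ = 7.9/√154 = 0.6366, s₂/√n₂ = 11.7/√142 = 0.9818.
Unpooled SE of the difference: √(0.40525956 + 0.96393124) = 1.1701.
Margin of error = t* · SE = 1.970 × 1.1701 = 2.3051.
x̄₁ − x̄₂ = 88.8 − 89.3 = -0.5000.
CI: -0.5000 ± 2.3051 = (-2.81, 1.81).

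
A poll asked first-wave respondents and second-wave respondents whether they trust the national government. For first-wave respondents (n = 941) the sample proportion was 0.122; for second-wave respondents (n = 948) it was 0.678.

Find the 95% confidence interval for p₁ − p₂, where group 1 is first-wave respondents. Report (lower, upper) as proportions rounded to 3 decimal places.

(-0.592, -0.520)

The two standard errors are √(0.1220×0.8780/941) = 0.01067 and √(0.6780×0.3220/948) = 0.01518.
Because the samples are independent, SE_diff = √(0.01067² + 0.01518²) = 0.01855.
Using z* = 1.960 for 95%, ME = 1.960 × 0.01855 = 0.03636.
p̂₁ − p̂₂ = -0.5560; interval -0.5560 ± 0.03636 gives (-0.592, -0.520).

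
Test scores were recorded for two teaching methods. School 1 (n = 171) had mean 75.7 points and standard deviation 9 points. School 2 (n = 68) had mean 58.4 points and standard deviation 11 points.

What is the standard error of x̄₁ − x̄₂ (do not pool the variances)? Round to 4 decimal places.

Per-group SEs: s₁/√n₁ = 9/√171 = 0.6882, s₂/√n₂ = 11/√68 = 1.3339.
Unpooled SE of the difference: √(0.47361924 + 1.77928921) = 1.5010.

1.5010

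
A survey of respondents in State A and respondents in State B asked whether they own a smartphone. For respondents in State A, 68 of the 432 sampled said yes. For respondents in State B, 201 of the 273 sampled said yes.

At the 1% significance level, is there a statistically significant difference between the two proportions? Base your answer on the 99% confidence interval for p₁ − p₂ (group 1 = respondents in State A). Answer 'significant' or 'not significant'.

significant

Sample proportions: 68/432 = 0.1574, 201/273 = 0.7363.
Each SE is √(p̂(1−p̂)/n): √(0.1574·0.8426/432) = 0.01752 and √(0.7363·0.2637/273) = 0.02667.
SE(p̂₁ − p̂₂) = √(SE₁² + SE₂²) = √(0.0003069504 + 0.0007112889) = 0.03191, since the two samples are independent.
At 99% confidence z* = 2.576; margin = 2.576 × 0.03191 = 0.08220.
The difference is 0.1574 − 0.7363 = -0.5789, so the interval is -0.5789 ± 0.08220 = (-0.66110, -0.49670).
The interval (-0.66110, -0.49670) does not contain 0, so the difference is significant.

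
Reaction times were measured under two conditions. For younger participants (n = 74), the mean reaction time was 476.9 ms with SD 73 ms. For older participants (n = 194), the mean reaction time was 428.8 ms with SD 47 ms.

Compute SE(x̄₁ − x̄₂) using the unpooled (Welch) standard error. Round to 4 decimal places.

9.1324

Standard errors of each mean: 73/√74 = 8.4861 and 47/√194 = 3.3744.
SE(x̄₁ − x̄₂) = √(8.4861² + 3.3744²) = 9.1324 for independent samples with unequal variances.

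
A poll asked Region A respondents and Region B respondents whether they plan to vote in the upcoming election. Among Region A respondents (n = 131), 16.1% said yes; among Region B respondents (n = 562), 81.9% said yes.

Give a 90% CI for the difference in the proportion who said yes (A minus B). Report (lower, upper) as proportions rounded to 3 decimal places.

(-0.717, -0.599)

Each SE is √(p̂(1−p̂)/n): √(0.1610·0.8390/131) = 0.03211 and √(0.8190·0.1810/562) = 0.01624.
SE(p̂₁ − p̂₂) = √(SE₁² + SE₂²) = √(0.0010310521 + 0.0002637376) = 0.03598, since the two samples are independent.
At 90% confidence z* = 1.645; margin = 1.645 × 0.03598 = 0.05919.
The difference is 0.1610 − 0.8190 = -0.6580, so the interval is -0.6580 ± 0.05919 = (-0.717, -0.599).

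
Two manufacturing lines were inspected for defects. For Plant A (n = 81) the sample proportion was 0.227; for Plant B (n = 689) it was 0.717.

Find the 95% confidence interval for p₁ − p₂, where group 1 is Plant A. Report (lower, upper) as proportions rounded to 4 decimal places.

Each SE is √(p̂(1−p̂)/n): √(0.2270·0.7730/81) = 0.04654 and √(0.7170·0.2830/689) = 0.01716.
SE(p̂₁ − p̂₂) = √(SE₁² + SE₂²) = √(0.0021659716 + 0.0002944656) = 0.04960, since the two samples are independent.
At 95% confidence z* = 1.960; margin = 1.960 × 0.04960 = 0.09722.
The difference is 0.2270 − 0.7170 = -0.4900, so the interval is -0.4900 ± 0.09722 = (-0.5872, -0.3928).

(-0.5872, -0.3928)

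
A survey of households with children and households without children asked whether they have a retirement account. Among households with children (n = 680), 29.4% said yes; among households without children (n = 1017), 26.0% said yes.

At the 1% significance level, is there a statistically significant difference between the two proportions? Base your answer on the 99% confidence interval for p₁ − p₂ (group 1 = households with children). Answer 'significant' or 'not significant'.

SE₁ = √(p̂₁(1−p̂₁)/n₁) = √(0.2940·0.7060/680) = 0.01747; SE₂ = √(0.2600·0.7400/1017) = 0.01375.
Independent samples: SE of the difference = √(SE₁² + SE₂²) = √(0.0003052009 + 0.0001890625) = 0.02223.
z* for 99% confidence is 2.576, so the margin of error is 2.576 × 0.02223 = 0.05726.
Point estimate p̂₁ − p̂₂ = 0.2940 − 0.2600 = 0.0340.
0.0340 ± 0.05726 → (-0.02326, 0.09126).
The interval (-0.02326, 0.09126) contains 0, so the difference is not significant.

not significant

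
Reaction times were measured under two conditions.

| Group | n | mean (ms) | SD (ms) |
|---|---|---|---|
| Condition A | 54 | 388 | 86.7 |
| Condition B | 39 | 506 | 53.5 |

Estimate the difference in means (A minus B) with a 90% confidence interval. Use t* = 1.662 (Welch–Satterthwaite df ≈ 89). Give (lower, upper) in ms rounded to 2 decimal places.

(-142.23, -93.77)

Standard errors of each mean: 86.7/√54 = 11.7984 and 53.5/√39 = 8.5669.
SE(x̄₁ − x̄₂) = √(11.7984² + 8.5669²) = 14.5806 for independent samples with unequal variances.
With t* = 1.662, the margin is 1.662 × 14.5806 = 24.2330.
x̄₁ − x̄₂ = 388 − 506 = -118.0000; the interval is -118.0000 ± 24.2330 = (-142.23, -93.77).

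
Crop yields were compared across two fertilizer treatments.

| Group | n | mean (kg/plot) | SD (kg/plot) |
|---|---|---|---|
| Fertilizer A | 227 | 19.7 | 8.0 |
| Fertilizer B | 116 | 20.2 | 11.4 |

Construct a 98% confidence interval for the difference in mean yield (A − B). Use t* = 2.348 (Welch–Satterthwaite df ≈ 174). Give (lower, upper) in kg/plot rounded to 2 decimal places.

SE₁ = s₁/√n₁ = 8.0/√227 = 0.5310; SE₂ = 11.4/√116 = 1.0585.
Independent samples, unequal variances: SE_diff = √(SE₁² + SE₂²) = √(0.281961 + 1.12042225) = 1.1842.
t* = 2.348, so margin of error = 2.348 × 1.1842 = 2.7805.
Difference in means = 19.7 − 20.2 = -0.5000.
-0.5000 ± 2.7805 → (-3.28, 2.28).

(-3.28, 2.28)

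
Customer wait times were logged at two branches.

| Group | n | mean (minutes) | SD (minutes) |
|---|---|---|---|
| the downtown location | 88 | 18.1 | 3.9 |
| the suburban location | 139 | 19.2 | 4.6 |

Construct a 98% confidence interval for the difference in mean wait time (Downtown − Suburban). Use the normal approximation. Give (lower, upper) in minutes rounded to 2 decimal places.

Per-group SEs: s₁/√n₁ = 3.9/√88 = 0.4157, s₂/√n₂ = 4.6/√139 = 0.3902.
Unpooled SE of the difference: √(0.17280649 + 0.15225604) = 0.5701.
Margin of error = z* · SE = 2.326 × 0.5701 = 1.3261.
x̄₁ − x̄₂ = 18.1 − 19.2 = -1.1000.
CI: -1.1000 ± 1.3261 = (-2.43, 0.23).

(-2.43, 0.23)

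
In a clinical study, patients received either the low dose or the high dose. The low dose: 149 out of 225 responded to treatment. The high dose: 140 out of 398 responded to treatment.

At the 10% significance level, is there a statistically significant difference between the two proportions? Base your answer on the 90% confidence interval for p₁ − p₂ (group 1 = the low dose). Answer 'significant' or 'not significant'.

significant

Sample proportions: 149/225 = 0.6622, 140/398 = 0.3518.
Each SE is √(p̂(1−p̂)/n): √(0.6622·0.3378/225) = 0.03153 and √(0.3518·0.6482/398) = 0.02394.
SE(p̂₁ − p̂₂) = √(SE₁² + SE₂²) = √(0.0009941409 + 0.0005731236) = 0.03959, since the two samples are independent.
At 90% confidence z* = 1.645; margin = 1.645 × 0.03959 = 0.06513.
The difference is 0.6622 − 0.3518 = 0.3104, so the interval is 0.3104 ± 0.06513 = (0.24527, 0.37553).
The interval (0.24527, 0.37553) does not contain 0, so the difference is significant.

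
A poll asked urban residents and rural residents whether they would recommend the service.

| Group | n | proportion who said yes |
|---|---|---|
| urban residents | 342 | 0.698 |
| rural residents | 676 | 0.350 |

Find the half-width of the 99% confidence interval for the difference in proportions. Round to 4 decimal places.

The two standard errors are √(0.6980×0.3020/342) = 0.02483 and √(0.3500×0.6500/676) = 0.01834.
Because the samples are independent, SE_diff = √(0.02483² + 0.01834²) = 0.03087.
Using z* = 2.576 for 99%, ME = 2.576 × 0.03087 = 0.07952.

0.0795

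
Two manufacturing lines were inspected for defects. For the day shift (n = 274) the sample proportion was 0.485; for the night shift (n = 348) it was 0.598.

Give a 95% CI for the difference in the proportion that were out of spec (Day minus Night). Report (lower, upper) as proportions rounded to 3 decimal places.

(-0.191, -0.035)

Each SE is √(p̂(1−p̂)/n): √(0.4850·0.5150/274) = 0.03019 and √(0.5980·0.4020/348) = 0.02628.
SE(p̂₁ − p̂₂) = √(SE₁² + SE₂²) = √(0.0009114361 + 0.0006906384) = 0.04003, since the two samples are independent.
At 95% confidence z* = 1.960; margin = 1.960 × 0.04003 = 0.07846.
The difference is 0.4850 − 0.5980 = -0.1130, so the interval is -0.1130 ± 0.07846 = (-0.191, -0.035).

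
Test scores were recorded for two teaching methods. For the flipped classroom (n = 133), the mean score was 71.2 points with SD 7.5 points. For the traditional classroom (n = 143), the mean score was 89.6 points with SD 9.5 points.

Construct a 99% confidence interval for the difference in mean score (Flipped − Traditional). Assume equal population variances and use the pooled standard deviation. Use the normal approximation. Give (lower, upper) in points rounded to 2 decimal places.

s_p = √[((n₁−1)s₁² + (n₂−1)s₂²)/(n₁+n₂−2)] = √[(132·7.5² + 142·9.5²)/274] = 8.5948.
SE = 8.5948·√(1/133 + 1/143) = 1.0354.
With z* = 2.576, margin = 2.576 × 1.0354 = 2.6672.
x̄₁ − x̄₂ = 71.2 − 89.6 = -18.4000; interval -18.4000 ± 2.6672 = (-21.07, -15.73).

(-21.07, -15.73)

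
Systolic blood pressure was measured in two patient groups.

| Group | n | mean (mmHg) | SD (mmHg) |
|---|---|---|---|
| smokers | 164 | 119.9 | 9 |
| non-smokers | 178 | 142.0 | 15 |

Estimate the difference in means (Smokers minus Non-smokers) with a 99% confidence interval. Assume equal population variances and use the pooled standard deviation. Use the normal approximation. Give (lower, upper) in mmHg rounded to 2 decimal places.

(-25.58, -18.62)

s_p = √[((n₁−1)s₁² + (n₂−1)s₂²)/(n₁+n₂−2)] = √[(163·9² + 177·15²)/340] = 12.4886.
SE = 12.4886·√(1/164 + 1/178) = 1.3517.
With z* = 2.576, margin = 2.576 × 1.3517 = 3.4820.
x̄₁ − x̄₂ = 119.9 − 142.0 = -22.1000; interval -22.1000 ± 3.4820 = (-25.58, -18.62).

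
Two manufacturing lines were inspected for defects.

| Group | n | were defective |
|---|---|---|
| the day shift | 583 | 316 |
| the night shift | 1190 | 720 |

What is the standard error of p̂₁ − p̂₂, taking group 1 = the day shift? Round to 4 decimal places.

Sample proportions: 316/583 = 0.5420, 720/1190 = 0.6050.
Each SE is √(p̂(1−p̂)/n): √(0.5420·0.4580/583) = 0.02063 and √(0.6050·0.3950/1190) = 0.01417.
SE(p̂₁ − p̂₂) = √(SE₁² + SE₂²) = √(0.0004255969 + 0.0002007889) = 0.02503, since the two samples are independent.

0.0250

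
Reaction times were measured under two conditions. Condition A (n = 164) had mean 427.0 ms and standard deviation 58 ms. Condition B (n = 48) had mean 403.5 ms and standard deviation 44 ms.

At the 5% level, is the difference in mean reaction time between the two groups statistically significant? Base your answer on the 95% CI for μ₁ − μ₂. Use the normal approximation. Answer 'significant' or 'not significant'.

Per-group SEs: s₁/√n₁ = 58/√164 = 4.5290, s₂/√n₂ = 44/√48 = 6.3509.
Unpooled SE of the difference: √(20.511841 + 40.33393081) = 7.8004.
Margin of error = z* · SE = 1.960 × 7.8004 = 15.2888.
x̄₁ − x̄₂ = 427.0 − 403.5 = 23.5000.
CI: 23.5000 ± 15.2888 = (8.2112, 38.7888).
The interval (8.2112, 38.7888) does not contain 0, so the difference is significant.

significant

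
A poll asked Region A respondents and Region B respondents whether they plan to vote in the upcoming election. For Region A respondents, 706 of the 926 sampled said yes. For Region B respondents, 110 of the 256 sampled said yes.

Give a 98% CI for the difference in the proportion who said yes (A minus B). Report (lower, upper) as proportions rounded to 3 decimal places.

First, p̂₁ = 706/926 = 0.7624; p̂₂ = 110/256 = 0.4297.
The two standard errors are √(0.7624×0.2376/926) = 0.01399 and √(0.4297×0.5703/256) = 0.03094.
Because the samples are independent, SE_diff = √(0.01399² + 0.03094²) = 0.03396.
Using z* = 2.326 for 98%, ME = 2.326 × 0.03396 = 0.07899.
p̂₁ − p̂₂ = 0.3327; interval 0.3327 ± 0.07899 gives (0.254, 0.412).

(0.254, 0.412)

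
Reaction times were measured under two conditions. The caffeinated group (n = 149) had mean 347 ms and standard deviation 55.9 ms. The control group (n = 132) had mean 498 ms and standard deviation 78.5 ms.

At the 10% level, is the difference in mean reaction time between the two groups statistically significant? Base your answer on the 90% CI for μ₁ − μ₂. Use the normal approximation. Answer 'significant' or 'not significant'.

Per-group SEs: s₁/√n₁ = 55.9/√149 = 4.5795, s₂/√n₂ = 78.5/√132 = 6.8325.
Unpooled SE of the difference: √(20.97182025 + 46.68305625) = 8.2253.
Margin of error = z* · SE = 1.645 × 8.2253 = 13.5306.
x̄₁ − x̄₂ = 347 − 498 = -151.0000.
CI: -151.0000 ± 13.5306 = (-164.5306, -137.4694).
The interval (-164.5306, -137.4694) does not contain 0, so the difference is significant.

significant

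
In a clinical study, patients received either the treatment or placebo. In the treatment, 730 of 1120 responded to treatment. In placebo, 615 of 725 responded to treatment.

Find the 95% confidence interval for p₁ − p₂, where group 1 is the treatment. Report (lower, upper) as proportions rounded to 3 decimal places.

p̂₁ = 730/1120 = 0.6518 and p̂₂ = 615/725 = 0.8483.
SE₁ = √(p̂₁(1−p̂₁)/n₁) = √(0.6518·0.3482/1120) = 0.01424; SE₂ = √(0.8483·0.1517/725) = 0.01332.
Independent samples: SE of the difference = √(SE₁² + SE₂²) = √(0.0002027776 + 0.0001774224) = 0.01950.
z* for 95% confidence is 1.960, so the margin of error is 1.960 × 0.01950 = 0.03822.
Point estimate p̂₁ − p̂₂ = 0.6518 − 0.8483 = -0.1965.
-0.1965 ± 0.03822 → (-0.235, -0.158).

(-0.235, -0.158)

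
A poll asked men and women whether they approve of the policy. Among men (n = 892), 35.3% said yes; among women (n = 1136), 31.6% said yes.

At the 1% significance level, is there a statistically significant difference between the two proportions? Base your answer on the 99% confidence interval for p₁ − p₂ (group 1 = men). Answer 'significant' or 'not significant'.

not significant

Each SE is √(p̂(1−p̂)/n): √(0.3530·0.6470/892) = 0.01600 and √(0.3160·0.6840/1136) = 0.01379.
SE(p̂₁ − p̂₂) = √(SE₁² + SE₂²) = √(0.000256 + 0.0001901641) = 0.02112, since the two samples are independent.
At 99% confidence z* = 2.576; margin = 2.576 × 0.02112 = 0.05441.
The difference is 0.3530 − 0.3160 = 0.0370, so the interval is 0.0370 ± 0.05441 = (-0.01741, 0.09141).
The interval (-0.01741, 0.09141) contains 0, so the difference is not significant.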